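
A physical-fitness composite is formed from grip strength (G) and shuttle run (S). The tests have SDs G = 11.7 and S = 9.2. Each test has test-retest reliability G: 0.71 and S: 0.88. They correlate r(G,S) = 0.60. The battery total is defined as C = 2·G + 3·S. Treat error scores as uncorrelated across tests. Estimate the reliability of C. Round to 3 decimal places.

0.880

Var(C) = 2²·11.7² + 3²·9.2² + 2·[6·11.7·9.2·0.60] = 1309.32 + 775.008 = 2084.33.
Under uncorrelated errors the observed covariances equal the true-score covariances, so only the own-variance terms attenuate.
True-score variance = [2²·11.7²·0.71 + 3²·9.2²·0.88] + 775.008 = 1059.12 + 775.008 = 1834.12.
Reliability = 1834.12 / 2084.33 = 0.880.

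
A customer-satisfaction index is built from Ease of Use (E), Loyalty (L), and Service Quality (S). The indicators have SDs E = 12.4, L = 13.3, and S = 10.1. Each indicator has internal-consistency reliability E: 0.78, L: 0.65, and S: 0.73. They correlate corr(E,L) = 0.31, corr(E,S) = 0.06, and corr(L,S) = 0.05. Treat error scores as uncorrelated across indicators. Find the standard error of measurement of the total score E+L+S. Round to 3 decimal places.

11.103

Var(total) = 432.66 + 130.712 = 563.372.
True-score variance = 309.379 + 130.712 = 440.091, so reliability = 0.7812.
Error variance = 563.372 − 440.091 = 123.281; SEM = √123.281 = 11.103.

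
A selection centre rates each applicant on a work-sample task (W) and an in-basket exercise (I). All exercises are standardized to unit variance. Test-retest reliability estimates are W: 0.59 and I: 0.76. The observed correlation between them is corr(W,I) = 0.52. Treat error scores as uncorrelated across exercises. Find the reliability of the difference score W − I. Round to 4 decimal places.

Var(W−I) = 1 + 1 − 2·0.52 = 2 − 1.04 = 0.96.
Because errors are independent across components, Cov(Tᵢ,Tⱼ) = Cov(Xᵢ,Xⱼ); the off-diagonal part of the true-score variance is the same as above.
True-score variance = [0.59 + 0.76] − 1.04 = 1.35 − 1.04 = 0.31.
Reliability = 0.31 / 0.96 = 0.3229.

0.3229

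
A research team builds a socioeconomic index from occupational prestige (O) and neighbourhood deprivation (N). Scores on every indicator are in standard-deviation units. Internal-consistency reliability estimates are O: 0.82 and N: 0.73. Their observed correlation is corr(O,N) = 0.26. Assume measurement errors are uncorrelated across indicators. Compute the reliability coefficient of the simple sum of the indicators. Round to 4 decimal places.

Var(O+N) = 2 + 2·[0.26] = 2 + 0.52 = 2.52.
Because errors are independent across components, Cov(Tᵢ,Tⱼ) = Cov(Xᵢ,Xⱼ); the off-diagonal part of the true-score variance is the same as above.
True-score variance = [0.82 + 0.73] + 0.52 = 1.55 + 0.52 = 2.07.
Reliability = 2.07 / 2.52 = 0.8214.

0.8214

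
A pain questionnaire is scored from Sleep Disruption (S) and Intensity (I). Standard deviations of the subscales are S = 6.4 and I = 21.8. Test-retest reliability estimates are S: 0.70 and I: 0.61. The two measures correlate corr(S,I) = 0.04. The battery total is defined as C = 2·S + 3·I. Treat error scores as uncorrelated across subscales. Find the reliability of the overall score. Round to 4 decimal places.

Var(C) = 2²·6.4² + 3²·21.8² + 2·[6·6.4·21.8·0.04] = 4441 + 66.9696 = 4507.97.
Because errors are independent across components, Cov(Tᵢ,Tⱼ) = Cov(Xᵢ,Xⱼ); the off-diagonal part of the true-score variance is the same as above.
True-score variance = [2²·6.4²·0.70 + 3²·21.8²·0.61] + 66.9696 = 2723.76 + 66.9696 = 2790.73.
Reliability = 2790.73 / 4507.97 = 0.6191.

0.6191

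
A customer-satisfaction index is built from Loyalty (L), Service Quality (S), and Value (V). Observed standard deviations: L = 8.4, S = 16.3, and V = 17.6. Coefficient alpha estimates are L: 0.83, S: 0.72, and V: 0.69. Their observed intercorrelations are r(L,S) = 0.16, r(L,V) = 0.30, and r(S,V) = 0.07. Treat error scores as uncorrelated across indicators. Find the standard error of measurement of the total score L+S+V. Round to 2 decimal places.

13.51

Var(total) = 646.01 + 172.682 = 818.692.
True-score variance = 463.596 + 172.682 = 636.278, so reliability = 0.7772.
Error variance = 818.692 − 636.278 = 182.414; SEM = √182.414 = 13.51.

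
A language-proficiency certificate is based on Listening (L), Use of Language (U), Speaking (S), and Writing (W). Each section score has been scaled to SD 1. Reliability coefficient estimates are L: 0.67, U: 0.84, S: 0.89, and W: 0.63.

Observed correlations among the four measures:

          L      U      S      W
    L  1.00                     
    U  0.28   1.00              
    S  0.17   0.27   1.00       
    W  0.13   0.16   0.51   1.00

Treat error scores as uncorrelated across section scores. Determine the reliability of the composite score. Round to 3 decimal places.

0.862

Var(L+U+S+W) = 4 + 2·[0.28 + 0.17 + 0.13 + 0.27 + 0.16 + 0.51] = 4 + 3.04 = 7.04.
Under uncorrelated errors the observed covariances equal the true-score covariances, so only the own-variance terms attenuate.
True-score variance = [0.67 + 0.84 + 0.89 + 0.63] + 3.04 = 3.03 + 3.04 = 6.07.
Reliability = 6.07 / 7.04 = 0.862.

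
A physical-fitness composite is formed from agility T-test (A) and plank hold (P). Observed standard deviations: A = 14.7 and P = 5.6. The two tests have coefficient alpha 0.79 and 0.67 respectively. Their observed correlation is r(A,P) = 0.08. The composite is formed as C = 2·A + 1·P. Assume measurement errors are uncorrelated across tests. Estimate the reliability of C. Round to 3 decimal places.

Var(C) = 2²·14.7² + 5.6² + 2·[2·14.7·5.6·0.08] = 895.72 + 26.3424 = 922.062.
Under uncorrelated errors the observed covariances equal the true-score covariances, so only the own-variance terms attenuate.
True-score variance = [2²·14.7²·0.79 + 5.6²·0.67] + 26.3424 = 703.856 + 26.3424 = 730.198.
Reliability = 730.198 / 922.062 = 0.792.

0.792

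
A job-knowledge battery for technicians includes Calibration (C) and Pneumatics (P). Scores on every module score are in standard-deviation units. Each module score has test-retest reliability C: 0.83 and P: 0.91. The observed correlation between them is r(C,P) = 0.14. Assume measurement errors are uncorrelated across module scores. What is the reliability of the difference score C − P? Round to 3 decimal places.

Var(C−P) = 1 + 1 − 2·0.14 = 2 − 0.28 = 1.72.
Under uncorrelated errors the observed covariances equal the true-score covariances, so only the own-variance terms attenuate.
True-score variance = [0.83 + 0.91] − 0.28 = 1.74 − 0.28 = 1.46.
Reliability = 1.46 / 1.72 = 0.849.

0.849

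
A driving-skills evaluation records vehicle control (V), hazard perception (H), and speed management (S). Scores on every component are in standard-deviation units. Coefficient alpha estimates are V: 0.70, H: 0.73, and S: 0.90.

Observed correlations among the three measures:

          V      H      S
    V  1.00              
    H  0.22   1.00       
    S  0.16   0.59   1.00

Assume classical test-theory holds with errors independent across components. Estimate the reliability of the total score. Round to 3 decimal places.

Var(V+H+S) = 3 + 2·[0.22 + 0.16 + 0.59] = 3 + 1.94 = 4.94.
Under uncorrelated errors the observed covariances equal the true-score covariances, so only the own-variance terms attenuate.
True-score variance = [0.70 + 0.73 + 0.90] + 1.94 = 2.33 + 1.94 = 4.27.
Reliability = 4.27 / 4.94 = 0.864.

0.864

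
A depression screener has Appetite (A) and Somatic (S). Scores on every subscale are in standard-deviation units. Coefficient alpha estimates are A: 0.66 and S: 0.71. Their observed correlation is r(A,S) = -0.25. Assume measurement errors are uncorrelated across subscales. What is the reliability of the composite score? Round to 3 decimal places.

0.580

Var(A+S) = 2 + 2·[(-0.25)] = 2 − 0.5 = 1.5.
Under uncorrelated errors the observed covariances equal the true-score covariances, so only the own-variance terms attenuate.
True-score variance = [0.66 + 0.71] − 0.5 = 1.37 − 0.5 = 0.87.
Reliability = 0.87 / 1.5 = 0.580.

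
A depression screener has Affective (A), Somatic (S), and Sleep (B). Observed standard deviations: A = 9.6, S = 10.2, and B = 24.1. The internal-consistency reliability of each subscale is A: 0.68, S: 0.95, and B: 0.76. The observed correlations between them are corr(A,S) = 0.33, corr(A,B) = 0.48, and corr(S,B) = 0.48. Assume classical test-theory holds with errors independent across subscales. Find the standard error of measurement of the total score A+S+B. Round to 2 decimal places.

Var(total) = 777.01 + 522.72 = 1299.73.
True-score variance = 602.922 + 522.72 = 1125.64, so reliability = 0.8661.
Error variance = 1299.73 − 1125.64 = 174.088; SEM = √174.088 = 13.19.

13.19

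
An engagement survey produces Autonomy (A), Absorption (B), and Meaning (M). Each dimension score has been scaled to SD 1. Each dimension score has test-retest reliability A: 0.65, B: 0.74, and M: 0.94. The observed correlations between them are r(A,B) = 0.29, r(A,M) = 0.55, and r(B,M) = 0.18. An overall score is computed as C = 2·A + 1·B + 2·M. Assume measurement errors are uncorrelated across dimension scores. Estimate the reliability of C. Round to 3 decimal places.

0.876

Var(C) = 2² + 1 + 2² + 2·[2·0.29 + 4·0.55 + 2·0.18] = 9 + 6.28 = 15.28.
Because errors are independent across components, Cov(Tᵢ,Tⱼ) = Cov(Xᵢ,Xⱼ); the off-diagonal part of the true-score variance is the same as above.
True-score variance = [2²·0.65 + 0.74 + 2²·0.94] + 6.28 = 7.1 + 6.28 = 13.38.
Reliability = 13.38 / 15.28 = 0.876.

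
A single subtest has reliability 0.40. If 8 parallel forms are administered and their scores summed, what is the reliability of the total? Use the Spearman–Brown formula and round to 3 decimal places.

0.842

ρ_k = kρ / (1 + (k−1)ρ) = 8·0.40 / (1 + 7·0.40) = 3.200 / 3.800 = 0.842.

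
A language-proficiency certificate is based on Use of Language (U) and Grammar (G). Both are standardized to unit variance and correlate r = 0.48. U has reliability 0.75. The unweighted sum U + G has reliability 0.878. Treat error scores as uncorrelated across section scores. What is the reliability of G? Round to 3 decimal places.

Var(U+G) = 2 + 2·0.48 = 2.960.
True-score variance = ρ_U + ρ_G + 2·0.48, so 0.878 = (0.75 + ρ_G + 0.96) / 2.960.
ρ_G = 0.878·2.960 − 0.75 − 0.96 = 0.889.

0.889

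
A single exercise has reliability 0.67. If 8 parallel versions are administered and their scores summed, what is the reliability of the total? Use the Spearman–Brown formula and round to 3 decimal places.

0.942

ρ_k = kρ / (1 + (k−1)ρ) = 8·0.67 / (1 + 7·0.67) = 5.360 / 5.690 = 0.942.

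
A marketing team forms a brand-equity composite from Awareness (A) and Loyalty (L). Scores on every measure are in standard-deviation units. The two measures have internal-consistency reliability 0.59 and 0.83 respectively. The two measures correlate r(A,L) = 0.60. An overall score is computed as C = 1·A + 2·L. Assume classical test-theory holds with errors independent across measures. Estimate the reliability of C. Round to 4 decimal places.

0.8527

Var(C) = 1 + 2² + 2·[2·0.60] = 5 + 2.4 = 7.4.
Because errors are independent across components, Cov(Tᵢ,Tⱼ) = Cov(Xᵢ,Xⱼ); the off-diagonal part of the true-score variance is the same as above.
True-score variance = [0.59 + 2²·0.83] + 2.4 = 3.91 + 2.4 = 6.31.
Reliability = 6.31 / 7.4 = 0.8527.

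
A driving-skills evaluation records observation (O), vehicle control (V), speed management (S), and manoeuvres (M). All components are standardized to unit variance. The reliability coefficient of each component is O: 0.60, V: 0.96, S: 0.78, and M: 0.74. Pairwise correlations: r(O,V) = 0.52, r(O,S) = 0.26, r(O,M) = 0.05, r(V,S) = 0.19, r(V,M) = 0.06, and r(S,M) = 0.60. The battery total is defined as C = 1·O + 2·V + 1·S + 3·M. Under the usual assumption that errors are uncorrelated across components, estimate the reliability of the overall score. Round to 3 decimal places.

0.864

Var(C) = 1 + 2² + 1 + 3² + 2·[2·0.52 + 0.26 + 3·0.05 + 2·0.19 + 6·0.06 + 3·0.60] = 15 + 7.98 = 22.98.
Because errors are independent across components, Cov(Tᵢ,Tⱼ) = Cov(Xᵢ,Xⱼ); the off-diagonal part of the true-score variance is the same as above.
True-score variance = [0.60 + 2²·0.96 + 0.78 + 3²·0.74] + 7.98 = 11.88 + 7.98 = 19.86.
Reliability = 19.86 / 22.98 = 0.864.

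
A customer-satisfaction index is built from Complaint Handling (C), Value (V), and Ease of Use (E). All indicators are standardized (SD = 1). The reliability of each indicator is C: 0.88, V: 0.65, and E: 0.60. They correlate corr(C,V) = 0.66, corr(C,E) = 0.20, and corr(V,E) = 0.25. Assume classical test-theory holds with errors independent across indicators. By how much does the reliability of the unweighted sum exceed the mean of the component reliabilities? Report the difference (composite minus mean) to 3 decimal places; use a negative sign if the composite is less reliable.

Var(sum) = 3 + 2.22 = 5.22; true-score variance = 2.13 + 2.22 = 4.35; composite reliability = 0.8333.
Mean component reliability = 0.7100.
Difference = 0.8333 − 0.7100 = 0.123.

0.123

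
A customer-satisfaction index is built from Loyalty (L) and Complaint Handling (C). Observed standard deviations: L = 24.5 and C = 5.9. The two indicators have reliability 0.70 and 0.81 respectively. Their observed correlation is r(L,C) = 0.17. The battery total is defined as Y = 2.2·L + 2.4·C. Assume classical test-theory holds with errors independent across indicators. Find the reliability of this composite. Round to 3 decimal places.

Var(Y) = 2.2²·24.5² + 2.4²·5.9² + 2·[5.28·24.5·5.9·0.17] = 3105.72 + 259.496 = 3365.21.
Because errors are independent across components, Cov(Tᵢ,Tⱼ) = Cov(Xᵢ,Xⱼ); the off-diagonal part of the true-score variance is the same as above.
True-score variance = [2.2²·24.5²·0.70 + 2.4²·5.9²·0.81] + 259.496 = 2196.06 + 259.496 = 2455.55.
Reliability = 2455.55 / 3365.21 = 0.730.

0.730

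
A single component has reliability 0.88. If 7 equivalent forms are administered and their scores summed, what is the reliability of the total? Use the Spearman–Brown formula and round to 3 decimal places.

0.981

ρ_k = kρ / (1 + (k−1)ρ) = 7·0.88 / (1 + 6·0.88) = 6.160 / 6.280 = 0.981.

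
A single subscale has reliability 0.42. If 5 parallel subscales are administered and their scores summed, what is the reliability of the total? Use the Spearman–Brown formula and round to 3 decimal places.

0.784

ρ_k = kρ / (1 + (k−1)ρ) = 5·0.42 / (1 + 4·0.42) = 2.100 / 2.680 = 0.784.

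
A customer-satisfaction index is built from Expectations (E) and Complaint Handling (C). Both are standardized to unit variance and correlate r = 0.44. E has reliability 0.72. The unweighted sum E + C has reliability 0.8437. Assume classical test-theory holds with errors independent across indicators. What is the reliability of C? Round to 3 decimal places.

Var(E+C) = 2 + 2·0.44 = 2.880.
True-score variance = ρ_E + ρ_C + 2·0.44, so 0.8437 = (0.72 + ρ_C + 0.88) / 2.880.
ρ_C = 0.8437·2.880 − 0.72 − 0.88 = 0.830.

0.830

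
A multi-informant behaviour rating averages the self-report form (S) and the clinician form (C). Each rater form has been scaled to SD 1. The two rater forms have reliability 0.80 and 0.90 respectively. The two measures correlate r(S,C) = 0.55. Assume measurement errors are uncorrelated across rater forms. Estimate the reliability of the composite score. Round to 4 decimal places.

Var(S+C) = 2 + 2·[0.55] = 2 + 1.1 = 3.1.
Because errors are independent across components, Cov(Tᵢ,Tⱼ) = Cov(Xᵢ,Xⱼ); the off-diagonal part of the true-score variance is the same as above.
True-score variance = [0.80 + 0.90] + 1.1 = 1.7 + 1.1 = 2.8.
Reliability = 2.8 / 3.1 = 0.9032.

0.9032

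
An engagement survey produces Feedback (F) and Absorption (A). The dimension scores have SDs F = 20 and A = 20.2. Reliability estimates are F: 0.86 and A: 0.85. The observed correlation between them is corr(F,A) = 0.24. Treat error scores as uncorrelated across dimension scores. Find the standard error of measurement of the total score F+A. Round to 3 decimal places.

10.826

Var(total) = 808.04 + 193.92 = 1001.96.
True-score variance = 690.834 + 193.92 = 884.754, so reliability = 0.8830.
Error variance = 1001.96 − 884.754 = 117.206; SEM = √117.206 = 10.826.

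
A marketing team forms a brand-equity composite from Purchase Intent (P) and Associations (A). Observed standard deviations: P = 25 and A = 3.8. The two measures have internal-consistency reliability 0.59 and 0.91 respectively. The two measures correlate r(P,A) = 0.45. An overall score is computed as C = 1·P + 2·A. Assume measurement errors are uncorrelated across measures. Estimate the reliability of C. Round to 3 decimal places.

Var(C) = 25² + 2²·3.8² + 2·[2·25·3.8·0.45] = 682.76 + 171 = 853.76.
Under uncorrelated errors the observed covariances equal the true-score covariances, so only the own-variance terms attenuate.
True-score variance = [25²·0.59 + 2²·3.8²·0.91] + 171 = 421.312 + 171 = 592.312.
Reliability = 592.312 / 853.76 = 0.694.

0.694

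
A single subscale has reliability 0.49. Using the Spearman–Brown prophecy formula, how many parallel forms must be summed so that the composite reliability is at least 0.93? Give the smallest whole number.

k ≥ ρ*(1−ρ₁)/(ρ₁(1−ρ*)) = 0.93·0.51 / (0.49·0.07) = 13.828.
Smallest integer k = 14.

14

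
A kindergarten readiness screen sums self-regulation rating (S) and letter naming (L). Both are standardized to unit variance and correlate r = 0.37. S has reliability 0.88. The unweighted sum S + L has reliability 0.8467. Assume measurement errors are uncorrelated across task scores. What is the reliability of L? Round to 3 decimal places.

0.700

Var(S+L) = 2 + 2·0.37 = 2.740.
True-score variance = ρ_S + ρ_L + 2·0.37, so 0.8467 = (0.88 + ρ_L + 0.74) / 2.740.
ρ_L = 0.8467·2.740 − 0.88 − 0.74 = 0.700.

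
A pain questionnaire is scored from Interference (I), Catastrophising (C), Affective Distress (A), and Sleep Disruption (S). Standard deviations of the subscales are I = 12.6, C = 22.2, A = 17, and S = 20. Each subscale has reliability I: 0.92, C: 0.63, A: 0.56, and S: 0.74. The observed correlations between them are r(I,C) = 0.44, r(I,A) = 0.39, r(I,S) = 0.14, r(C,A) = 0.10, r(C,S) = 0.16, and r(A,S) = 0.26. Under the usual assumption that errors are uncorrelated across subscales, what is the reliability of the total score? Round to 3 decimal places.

Var(I+C+A+S) = 12.6² + 22.2² + 17² + 20² + 2·[12.6·22.2·0.44 + 12.6·17·0.39 + 12.6·20·0.14 + 22.2·17·0.10 + 22.2·20·0.16 + 17·20·0.26] = 1340.6 + 878.15 = 2218.75.
With uncorrelated errors the cross-covariances are all true-score covariance, so they carry over unchanged; only the diagonal terms shrink to ρᵢσᵢ².
True-score variance = [12.6²·0.92 + 22.2²·0.63 + 17²·0.56 + 20²·0.74] + 878.15 = 914.388 + 878.15 = 1792.54.
Reliability = 1792.54 / 2218.75 = 0.808.

0.808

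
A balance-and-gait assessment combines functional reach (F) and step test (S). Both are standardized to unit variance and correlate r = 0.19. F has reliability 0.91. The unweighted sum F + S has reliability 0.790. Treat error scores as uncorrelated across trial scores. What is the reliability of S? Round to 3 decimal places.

0.590

Var(F+S) = 2 + 2·0.19 = 2.380.
True-score variance = ρ_F + ρ_S + 2·0.19, so 0.790 = (0.91 + ρ_S + 0.38) / 2.380.
ρ_S = 0.790·2.380 − 0.91 − 0.38 = 0.590.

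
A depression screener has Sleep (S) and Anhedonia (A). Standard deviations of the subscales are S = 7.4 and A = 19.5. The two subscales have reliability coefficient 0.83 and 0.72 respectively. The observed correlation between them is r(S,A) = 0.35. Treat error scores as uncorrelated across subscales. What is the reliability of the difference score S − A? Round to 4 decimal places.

Var(S−A) = 7.4² + 19.5² − 2·7.4·19.5·0.35 = 435.01 − 101.01 = 334.
Under uncorrelated errors the observed covariances equal the true-score covariances, so only the own-variance terms attenuate.
True-score variance = [7.4²·0.83 + 19.5²·0.72] − 101.01 = 319.231 − 101.01 = 218.221.
Reliability = 218.221 / 334 = 0.6534.

0.6534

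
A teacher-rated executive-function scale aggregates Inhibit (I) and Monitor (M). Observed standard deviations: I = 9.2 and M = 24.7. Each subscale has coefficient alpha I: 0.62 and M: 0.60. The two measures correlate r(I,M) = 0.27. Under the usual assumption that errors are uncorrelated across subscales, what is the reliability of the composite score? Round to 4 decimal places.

Var(I+M) = 9.2² + 24.7² + 2·[9.2·24.7·0.27] = 694.73 + 122.71 = 817.44.
Because errors are independent across components, Cov(Tᵢ,Tⱼ) = Cov(Xᵢ,Xⱼ); the off-diagonal part of the true-score variance is the same as above.
True-score variance = [9.2²·0.62 + 24.7²·0.60] + 122.71 = 418.531 + 122.71 = 541.24.
Reliability = 541.24 / 817.44 = 0.6621.

0.6621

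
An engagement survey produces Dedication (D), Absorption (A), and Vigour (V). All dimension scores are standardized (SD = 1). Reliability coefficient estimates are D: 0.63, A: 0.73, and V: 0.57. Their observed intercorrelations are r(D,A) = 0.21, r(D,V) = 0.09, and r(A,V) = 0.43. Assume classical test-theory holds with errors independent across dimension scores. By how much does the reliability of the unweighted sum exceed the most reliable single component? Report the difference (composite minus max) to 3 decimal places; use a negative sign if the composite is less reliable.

Var(sum) = 3 + 1.46 = 4.46; true-score variance = 1.93 + 1.46 = 3.39; composite reliability = 0.7601.
Max component reliability = 0.7300.
Difference = 0.7601 − 0.7300 = 0.030.

0.030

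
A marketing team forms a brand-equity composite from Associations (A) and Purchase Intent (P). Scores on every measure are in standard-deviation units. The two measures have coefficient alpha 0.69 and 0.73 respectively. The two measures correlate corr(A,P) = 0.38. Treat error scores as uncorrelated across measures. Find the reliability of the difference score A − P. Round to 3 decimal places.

Var(A−P) = 1 + 1 − 2·0.38 = 2 − 0.76 = 1.24.
Because errors are independent across components, Cov(Tᵢ,Tⱼ) = Cov(Xᵢ,Xⱼ); the off-diagonal part of the true-score variance is the same as above.
True-score variance = [0.69 + 0.73] − 0.76 = 1.42 − 0.76 = 0.66.
Reliability = 0.66 / 1.24 = 0.532.

0.532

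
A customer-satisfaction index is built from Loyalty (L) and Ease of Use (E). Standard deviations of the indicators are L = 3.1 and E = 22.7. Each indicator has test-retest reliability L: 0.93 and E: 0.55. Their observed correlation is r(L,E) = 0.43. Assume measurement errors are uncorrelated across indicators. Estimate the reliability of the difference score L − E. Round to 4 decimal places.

0.4992

Var(L−E) = 3.1² + 22.7² − 2·3.1·22.7·0.43 = 524.9 − 60.5182 = 464.382.
Under uncorrelated errors the observed covariances equal the true-score covariances, so only the own-variance terms attenuate.
True-score variance = [3.1²·0.93 + 22.7²·0.55] − 60.5182 = 292.347 − 60.5182 = 231.829.
Reliability = 231.829 / 464.382 = 0.4992.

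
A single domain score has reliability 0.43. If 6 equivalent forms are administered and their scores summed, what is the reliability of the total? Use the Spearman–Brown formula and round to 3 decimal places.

0.819

ρ_k = kρ / (1 + (k−1)ρ) = 6·0.43 / (1 + 5·0.43) = 2.580 / 3.150 = 0.819.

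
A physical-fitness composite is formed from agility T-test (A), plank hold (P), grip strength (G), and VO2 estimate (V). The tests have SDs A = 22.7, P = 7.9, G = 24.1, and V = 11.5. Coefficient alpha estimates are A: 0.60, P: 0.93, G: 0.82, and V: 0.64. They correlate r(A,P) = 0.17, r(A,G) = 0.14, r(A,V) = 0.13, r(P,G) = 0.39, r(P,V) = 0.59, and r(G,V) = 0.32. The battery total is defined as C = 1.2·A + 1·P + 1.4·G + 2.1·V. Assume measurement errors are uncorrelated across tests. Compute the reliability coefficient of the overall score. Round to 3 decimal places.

0.820

Var(C) = 1.2²·22.7² + 7.9² + 1.4²·24.1² + 2.1²·11.5² + 2·[1.2·22.7·7.9·0.17 + 1.68·22.7·24.1·0.14 + 2.52·22.7·11.5·0.13 + 1.4·7.9·24.1·0.39 + 2.1·7.9·11.5·0.59 + 2.94·24.1·11.5·0.32] = 2526.04 + 1456.07 = 3982.1.
Because errors are independent across components, Cov(Tᵢ,Tⱼ) = Cov(Xᵢ,Xⱼ); the off-diagonal part of the true-score variance is the same as above.
True-score variance = [1.2²·22.7²·0.60 + 7.9²·0.93 + 1.4²·24.1²·0.82 + 2.1²·11.5²·0.64] + 1456.07 = 1809.99 + 1456.07 = 3266.06.
Reliability = 3266.06 / 3982.1 = 0.820.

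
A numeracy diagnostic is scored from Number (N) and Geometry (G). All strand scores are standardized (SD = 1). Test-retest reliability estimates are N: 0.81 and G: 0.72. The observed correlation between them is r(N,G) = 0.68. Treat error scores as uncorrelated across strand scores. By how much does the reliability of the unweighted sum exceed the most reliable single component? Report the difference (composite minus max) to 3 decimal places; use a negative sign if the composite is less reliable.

Var(sum) = 2 + 1.36 = 3.36; true-score variance = 1.53 + 1.36 = 2.89; composite reliability = 0.8601.
Max component reliability = 0.8100.
Difference = 0.8601 − 0.8100 = 0.050.

0.050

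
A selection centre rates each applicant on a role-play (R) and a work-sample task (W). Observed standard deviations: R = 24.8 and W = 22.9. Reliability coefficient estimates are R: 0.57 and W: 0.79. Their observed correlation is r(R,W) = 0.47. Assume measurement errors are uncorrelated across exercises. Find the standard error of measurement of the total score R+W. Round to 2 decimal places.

19.35

Var(total) = 1139.45 + 533.845 = 1673.29.
True-score variance = 764.857 + 533.845 = 1298.7, so reliability = 0.7761.
Error variance = 1673.29 − 1298.7 = 374.593; SEM = √374.593 = 19.35.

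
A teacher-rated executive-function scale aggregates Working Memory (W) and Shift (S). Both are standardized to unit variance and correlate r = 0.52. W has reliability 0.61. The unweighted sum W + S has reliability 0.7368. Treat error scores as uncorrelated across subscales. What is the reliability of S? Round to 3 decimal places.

0.590

Var(W+S) = 2 + 2·0.52 = 3.040.
True-score variance = ρ_W + ρ_S + 2·0.52, so 0.7368 = (0.61 + ρ_S + 1.04) / 3.040.
ρ_S = 0.7368·3.040 − 0.61 − 1.04 = 0.590.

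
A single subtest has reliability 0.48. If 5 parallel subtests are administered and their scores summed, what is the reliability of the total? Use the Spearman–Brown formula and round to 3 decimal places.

ρ_k = kρ / (1 + (k−1)ρ) = 5·0.48 / (1 + 4·0.48) = 2.400 / 2.920 = 0.822.

0.822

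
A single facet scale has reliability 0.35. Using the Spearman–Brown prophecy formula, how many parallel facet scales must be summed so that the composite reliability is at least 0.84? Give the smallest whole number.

10

k ≥ ρ*(1−ρ₁)/(ρ₁(1−ρ*)) = 0.84·0.65 / (0.35·0.16) = 9.750.
Smallest integer k = 10.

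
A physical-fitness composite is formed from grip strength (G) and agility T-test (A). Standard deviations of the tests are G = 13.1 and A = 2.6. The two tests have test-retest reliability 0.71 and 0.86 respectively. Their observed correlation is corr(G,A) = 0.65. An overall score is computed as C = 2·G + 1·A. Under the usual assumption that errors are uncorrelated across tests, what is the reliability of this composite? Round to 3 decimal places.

0.744

Var(C) = 2²·13.1² + 2.6² + 2·[2·13.1·2.6·0.65] = 693.2 + 88.556 = 781.756.
Under uncorrelated errors the observed covariances equal the true-score covariances, so only the own-variance terms attenuate.
True-score variance = [2²·13.1²·0.71 + 2.6²·0.86] + 88.556 = 493.186 + 88.556 = 581.742.
Reliability = 581.742 / 781.756 = 0.744.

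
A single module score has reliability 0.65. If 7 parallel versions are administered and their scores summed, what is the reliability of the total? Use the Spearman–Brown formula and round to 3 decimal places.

ρ_k = kρ / (1 + (k−1)ρ) = 7·0.65 / (1 + 6·0.65) = 4.550 / 4.900 = 0.929.

0.929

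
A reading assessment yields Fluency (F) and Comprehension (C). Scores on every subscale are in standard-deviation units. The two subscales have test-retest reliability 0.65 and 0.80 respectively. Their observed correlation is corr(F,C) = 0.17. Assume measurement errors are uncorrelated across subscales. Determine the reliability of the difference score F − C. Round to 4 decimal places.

Var(F−C) = 1 + 1 − 2·0.17 = 2 − 0.34 = 1.66.
Because errors are independent across components, Cov(Tᵢ,Tⱼ) = Cov(Xᵢ,Xⱼ); the off-diagonal part of the true-score variance is the same as above.
True-score variance = [0.65 + 0.80] − 0.34 = 1.45 − 0.34 = 1.11.
Reliability = 1.11 / 1.66 = 0.6687.

0.6687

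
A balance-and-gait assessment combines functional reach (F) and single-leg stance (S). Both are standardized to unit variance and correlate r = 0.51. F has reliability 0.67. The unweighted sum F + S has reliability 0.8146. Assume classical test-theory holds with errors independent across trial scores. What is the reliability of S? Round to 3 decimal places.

0.770

Var(F+S) = 2 + 2·0.51 = 3.020.
True-score variance = ρ_F + ρ_S + 2·0.51, so 0.8146 = (0.67 + ρ_S + 1.02) / 3.020.
ρ_S = 0.8146·3.020 − 0.67 − 1.02 = 0.770.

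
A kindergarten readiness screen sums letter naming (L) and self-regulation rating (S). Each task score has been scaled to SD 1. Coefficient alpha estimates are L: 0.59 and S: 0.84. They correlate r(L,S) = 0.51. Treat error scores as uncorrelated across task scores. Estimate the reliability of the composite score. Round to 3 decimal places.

0.811

Var(L+S) = 2 + 2·[0.51] = 2 + 1.02 = 3.02.
Under uncorrelated errors the observed covariances equal the true-score covariances, so only the own-variance terms attenuate.
True-score variance = [0.59 + 0.84] + 1.02 = 1.43 + 1.02 = 2.45.
Reliability = 2.45 / 3.02 = 0.811.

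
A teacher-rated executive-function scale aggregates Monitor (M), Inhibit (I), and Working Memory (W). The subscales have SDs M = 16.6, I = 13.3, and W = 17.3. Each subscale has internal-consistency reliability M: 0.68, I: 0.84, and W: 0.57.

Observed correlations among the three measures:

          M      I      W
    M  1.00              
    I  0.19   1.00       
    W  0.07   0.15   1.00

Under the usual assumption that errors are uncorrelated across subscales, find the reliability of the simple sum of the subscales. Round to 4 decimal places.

Var(M+I+W) = 16.6² + 13.3² + 17.3² + 2·[16.6·13.3·0.19 + 16.6·17.3·0.07 + 13.3·17.3·0.15] = 751.74 + 193.129 = 944.869.
With uncorrelated errors the cross-covariances are all true-score covariance, so they carry over unchanged; only the diagonal terms shrink to ρᵢσᵢ².
True-score variance = [16.6²·0.68 + 13.3²·0.84 + 17.3²·0.57] + 193.129 = 506.564 + 193.129 = 699.692.
Reliability = 699.692 / 944.869 = 0.7405.

0.7405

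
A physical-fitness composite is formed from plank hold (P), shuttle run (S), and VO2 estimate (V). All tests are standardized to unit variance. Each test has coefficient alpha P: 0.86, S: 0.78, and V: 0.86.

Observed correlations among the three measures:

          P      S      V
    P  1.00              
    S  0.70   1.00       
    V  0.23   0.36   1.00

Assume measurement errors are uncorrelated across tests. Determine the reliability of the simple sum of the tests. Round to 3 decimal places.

0.910

Var(P+S+V) = 3 + 2·[0.70 + 0.23 + 0.36] = 3 + 2.58 = 5.58.
With uncorrelated errors the cross-covariances are all true-score covariance, so they carry over unchanged; only the diagonal terms shrink to ρᵢσᵢ².
True-score variance = [0.86 + 0.78 + 0.86] + 2.58 = 2.5 + 2.58 = 5.08.
Reliability = 5.08 / 5.58 = 0.910.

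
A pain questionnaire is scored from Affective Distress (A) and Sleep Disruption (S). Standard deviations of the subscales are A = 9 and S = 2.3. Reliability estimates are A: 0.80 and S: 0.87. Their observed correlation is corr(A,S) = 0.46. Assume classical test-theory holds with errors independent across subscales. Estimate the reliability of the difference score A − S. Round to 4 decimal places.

Var(A−S) = 9² + 2.3² − 2·9·2.3·0.46 = 86.29 − 19.044 = 67.246.
Under uncorrelated errors the observed covariances equal the true-score covariances, so only the own-variance terms attenuate.
True-score variance = [9²·0.80 + 2.3²·0.87] − 19.044 = 69.4023 − 19.044 = 50.3583.
Reliability = 50.3583 / 67.246 = 0.7489.

0.7489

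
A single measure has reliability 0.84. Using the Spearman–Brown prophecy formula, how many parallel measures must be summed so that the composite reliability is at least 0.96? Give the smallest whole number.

5

k ≥ ρ*(1−ρ₁)/(ρ₁(1−ρ*)) = 0.96·0.16 / (0.84·0.04) = 4.571.
Smallest integer k = 5.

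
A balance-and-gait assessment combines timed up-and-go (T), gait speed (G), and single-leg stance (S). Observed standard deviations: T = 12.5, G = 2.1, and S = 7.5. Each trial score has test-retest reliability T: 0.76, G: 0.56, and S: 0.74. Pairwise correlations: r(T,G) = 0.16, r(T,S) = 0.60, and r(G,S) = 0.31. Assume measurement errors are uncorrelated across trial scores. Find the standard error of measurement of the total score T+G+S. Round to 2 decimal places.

Var(total) = 216.91 + 130.665 = 347.575.
True-score variance = 162.845 + 130.665 = 293.51, so reliability = 0.8444.
Error variance = 347.575 − 293.51 = 54.0654; SEM = √54.0654 = 7.35.

7.35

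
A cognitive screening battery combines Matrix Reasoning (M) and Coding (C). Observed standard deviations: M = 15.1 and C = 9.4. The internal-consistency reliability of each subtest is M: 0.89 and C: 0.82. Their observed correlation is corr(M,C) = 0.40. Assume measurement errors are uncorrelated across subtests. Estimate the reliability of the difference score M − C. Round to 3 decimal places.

0.798

Var(M−C) = 15.1² + 9.4² − 2·15.1·9.4·0.40 = 316.37 − 113.552 = 202.818.
Because errors are independent across components, Cov(Tᵢ,Tⱼ) = Cov(Xᵢ,Xⱼ); the off-diagonal part of the true-score variance is the same as above.
True-score variance = [15.1²·0.89 + 9.4²·0.82] − 113.552 = 275.384 − 113.552 = 161.832.
Reliability = 161.832 / 202.818 = 0.798.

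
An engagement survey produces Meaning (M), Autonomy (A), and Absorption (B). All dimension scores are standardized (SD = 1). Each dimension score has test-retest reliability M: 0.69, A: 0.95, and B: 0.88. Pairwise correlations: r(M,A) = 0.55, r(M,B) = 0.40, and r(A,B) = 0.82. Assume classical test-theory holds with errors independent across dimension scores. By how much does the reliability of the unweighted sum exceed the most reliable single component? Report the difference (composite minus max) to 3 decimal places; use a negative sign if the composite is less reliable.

Var(sum) = 3 + 3.54 = 6.54; true-score variance = 2.52 + 3.54 = 6.06; composite reliability = 0.9266.
Max component reliability = 0.9500.
Difference = 0.9266 − 0.9500 = -0.023.

-0.023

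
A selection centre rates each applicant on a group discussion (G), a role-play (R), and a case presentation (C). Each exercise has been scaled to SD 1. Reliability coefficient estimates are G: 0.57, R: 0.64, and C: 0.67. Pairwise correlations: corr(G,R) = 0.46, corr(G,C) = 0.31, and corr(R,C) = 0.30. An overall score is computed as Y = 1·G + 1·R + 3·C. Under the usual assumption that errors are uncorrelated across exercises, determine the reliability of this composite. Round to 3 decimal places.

0.759

Var(Y) = 1 + 1 + 3² + 2·[0.46 + 3·0.31 + 3·0.30] = 11 + 4.58 = 15.58.
With uncorrelated errors the cross-covariances are all true-score covariance, so they carry over unchanged; only the diagonal terms shrink to ρᵢσᵢ².
True-score variance = [0.57 + 0.64 + 3²·0.67] + 4.58 = 7.24 + 4.58 = 11.82.
Reliability = 11.82 / 15.58 = 0.759.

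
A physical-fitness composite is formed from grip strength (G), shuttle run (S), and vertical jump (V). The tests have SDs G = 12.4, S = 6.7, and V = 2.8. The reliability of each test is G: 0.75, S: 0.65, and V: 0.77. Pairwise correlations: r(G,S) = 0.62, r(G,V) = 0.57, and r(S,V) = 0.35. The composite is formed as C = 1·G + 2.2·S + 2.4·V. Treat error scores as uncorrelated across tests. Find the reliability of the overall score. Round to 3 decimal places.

Var(C) = 12.4² + 2.2²·6.7² + 2.4²·2.8² + 2·[2.2·12.4·6.7·0.62 + 2.4·12.4·2.8·0.57 + 5.28·6.7·2.8·0.35] = 416.186 + 390.973 = 807.159.
Because errors are independent across components, Cov(Tᵢ,Tⱼ) = Cov(Xᵢ,Xⱼ); the off-diagonal part of the true-score variance is the same as above.
True-score variance = [12.4²·0.75 + 2.2²·6.7²·0.65 + 2.4²·2.8²·0.77] + 390.973 = 291.316 + 390.973 = 682.289.
Reliability = 682.289 / 807.159 = 0.845.

0.845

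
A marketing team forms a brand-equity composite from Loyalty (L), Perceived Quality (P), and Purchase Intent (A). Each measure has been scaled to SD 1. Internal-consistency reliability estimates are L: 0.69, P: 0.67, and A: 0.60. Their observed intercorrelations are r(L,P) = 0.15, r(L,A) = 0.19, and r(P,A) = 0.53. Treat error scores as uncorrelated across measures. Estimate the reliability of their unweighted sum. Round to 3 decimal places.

Var(L+P+A) = 3 + 2·[0.15 + 0.19 + 0.53] = 3 + 1.74 = 4.74.
Because errors are independent across components, Cov(Tᵢ,Tⱼ) = Cov(Xᵢ,Xⱼ); the off-diagonal part of the true-score variance is the same as above.
True-score variance = [0.69 + 0.67 + 0.60] + 1.74 = 1.96 + 1.74 = 3.7.
Reliability = 3.7 / 4.74 = 0.781.

0.781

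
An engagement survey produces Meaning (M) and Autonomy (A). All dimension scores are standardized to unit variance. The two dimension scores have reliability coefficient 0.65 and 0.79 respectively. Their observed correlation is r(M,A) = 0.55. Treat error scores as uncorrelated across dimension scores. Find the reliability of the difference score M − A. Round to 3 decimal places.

0.378

Var(M−A) = 1 + 1 − 2·0.55 = 2 − 1.1 = 0.9.
Under uncorrelated errors the observed covariances equal the true-score covariances, so only the own-variance terms attenuate.
True-score variance = [0.65 + 0.79] − 1.1 = 1.44 − 1.1 = 0.34.
Reliability = 0.34 / 0.9 = 0.378.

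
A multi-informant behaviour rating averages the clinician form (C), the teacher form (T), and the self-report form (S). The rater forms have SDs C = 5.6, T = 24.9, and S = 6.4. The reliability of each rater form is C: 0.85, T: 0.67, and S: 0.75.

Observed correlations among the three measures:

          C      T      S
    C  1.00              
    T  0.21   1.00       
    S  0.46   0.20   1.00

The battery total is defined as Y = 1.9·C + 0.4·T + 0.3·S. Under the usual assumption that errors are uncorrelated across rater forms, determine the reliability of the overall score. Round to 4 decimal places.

0.8236

Var(Y) = 1.9²·5.6² + 0.4²·24.9² + 0.3²·6.4² + 2·[0.76·5.6·24.9·0.21 + 0.57·5.6·6.4·0.46 + 0.12·24.9·6.4·0.20] = 216.098 + 70.953 = 287.051.
With uncorrelated errors the cross-covariances are all true-score covariance, so they carry over unchanged; only the diagonal terms shrink to ρᵢσᵢ².
True-score variance = [1.9²·5.6²·0.85 + 0.4²·24.9²·0.67 + 0.3²·6.4²·0.75] + 70.953 = 165.458 + 70.953 = 236.411.
Reliability = 236.411 / 287.051 = 0.8236.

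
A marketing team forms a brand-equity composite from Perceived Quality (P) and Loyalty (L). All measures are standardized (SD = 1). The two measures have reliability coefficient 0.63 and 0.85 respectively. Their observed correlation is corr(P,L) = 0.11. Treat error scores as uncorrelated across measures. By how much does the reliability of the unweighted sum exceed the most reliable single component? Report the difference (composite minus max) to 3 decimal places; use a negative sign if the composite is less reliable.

-0.084

Var(sum) = 2 + 0.22 = 2.22; true-score variance = 1.48 + 0.22 = 1.7; composite reliability = 0.7658.
Max component reliability = 0.8500.
Difference = 0.7658 − 0.8500 = -0.084.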